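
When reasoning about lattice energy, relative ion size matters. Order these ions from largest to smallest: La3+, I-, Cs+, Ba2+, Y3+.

Tabulating Z and e⁻: Y3+: 36 e⁻, Z=39, La3+: 54 e⁻, Z=57, Ba2+: 54 e⁻, Z=56, Cs+: 54 e⁻, Z=55, I-: 54 e⁻, Z=53. Y3+ < La3+ (same group, period 5 vs 6); La3+ < Ba2+ (isoelectronic, higher Z=57 is smaller); Ba2+ < Cs+ (both 54 e⁻, Z=56>55); Cs+ < I- (both 54 e⁻, Z=55>53).

I- > Cs+ > Ba2+ > La3+ > Y3+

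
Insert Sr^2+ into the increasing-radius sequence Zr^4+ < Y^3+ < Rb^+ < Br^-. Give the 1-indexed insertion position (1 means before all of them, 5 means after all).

3

Isoelectronic series (36 e⁻ each). Size is set by nuclear charge: more protons means a smaller ion. Zr^4+ (Z=40), Y^3+ (Z=39), Sr^2+ (Z=38), Rb^+ (Z=37), Br^- (Z=35).
With Sr^2+ included the full order is Zr^4+ < Y^3+ < Sr^2+ < Rb^+ < Br^-, so it takes position 3.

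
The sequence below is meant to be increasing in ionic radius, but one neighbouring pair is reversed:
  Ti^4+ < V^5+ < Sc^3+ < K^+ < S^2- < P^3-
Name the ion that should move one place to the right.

Compare adjacent ions: they are isoelectronic (18 e⁻) and V has more protons than Ti (23 vs 22), making V^5+ smaller — yet in this increasing list Ti^4+ sits before V^5+. Nothing else is reversed, so Ti^4+ should move one place to the right.

Ti^4+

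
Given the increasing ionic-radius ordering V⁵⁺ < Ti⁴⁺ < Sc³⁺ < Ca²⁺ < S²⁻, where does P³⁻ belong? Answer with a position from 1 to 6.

Isoelectronic series (18 e⁻ each). Size is set by nuclear charge: more protons means a smaller ion. V⁵⁺ (Z=23), Ti⁴⁺ (Z=22), Sc³⁺ (Z=21), Ca²⁺ (Z=20), S²⁻ (Z=16), P³⁻ (Z=15).
The complete sequence is V⁵⁺ < Ti⁴⁺ < Sc³⁺ < Ca²⁺ < S²⁻ < P³⁻. P³⁻ sits at position 6.

6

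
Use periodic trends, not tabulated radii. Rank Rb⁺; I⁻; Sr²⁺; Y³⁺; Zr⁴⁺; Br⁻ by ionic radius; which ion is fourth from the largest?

Sr²⁺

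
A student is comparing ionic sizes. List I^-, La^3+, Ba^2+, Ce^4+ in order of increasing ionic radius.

These species are isoelectronic with 54 electrons. The only difference is the number of protons: Ce^4+ (Z=58), La^3+ (Z=57), Ba^2+ (Z=56), I^- (Z=53). The strongest nuclear pull (Ce^4+) gives the smallest ion.

Ce^4+ < La^3+ < Ba^2+ < I^-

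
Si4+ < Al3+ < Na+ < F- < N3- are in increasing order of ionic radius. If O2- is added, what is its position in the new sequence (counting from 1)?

5

All of these have 10 electrons (isoelectronic). With the same electron cloud, the ion with the most protons pulls it in tightest. Nuclear charges: Si4+ (Z=14), Al3+ (Z=13), Na+ (Z=11), F- (Z=9), O2- (Z=8), N3- (Z=7). Highest Z is smallest.
The complete sequence is Si4+ < Al3+ < Na+ < F- < O2- < N3-. O2- sits at position 5.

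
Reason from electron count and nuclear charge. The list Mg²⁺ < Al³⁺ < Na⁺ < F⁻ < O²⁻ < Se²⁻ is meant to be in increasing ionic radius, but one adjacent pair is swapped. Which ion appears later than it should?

Al³⁺

Scanning neighbour by neighbour, only Mg²⁺/Al³⁺ violates a trend: they are isoelectronic (10 e⁻) and Al has more protons than Mg (13 vs 12), making Al³⁺ smaller. That makes Al³⁺ the one sitting a position late relative to where it belongs.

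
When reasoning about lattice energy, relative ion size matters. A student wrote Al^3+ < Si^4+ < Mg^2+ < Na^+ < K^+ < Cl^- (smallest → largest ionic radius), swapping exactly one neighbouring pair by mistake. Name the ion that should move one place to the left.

Si^4+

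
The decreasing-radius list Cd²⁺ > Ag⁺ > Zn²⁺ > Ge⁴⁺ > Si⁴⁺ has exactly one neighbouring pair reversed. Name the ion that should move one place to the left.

Ag⁺

Scanning neighbour by neighbour, only Cd²⁺/Ag⁺ violates a trend: both have 46 electrons but Z(Cd)=48 > Z(Ag)=47, so Cd²⁺ should be the smaller of the two. That makes Ag⁺ the one sitting a position late relative to where it belongs.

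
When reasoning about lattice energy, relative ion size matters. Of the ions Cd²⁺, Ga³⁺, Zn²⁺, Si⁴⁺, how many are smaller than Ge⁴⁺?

1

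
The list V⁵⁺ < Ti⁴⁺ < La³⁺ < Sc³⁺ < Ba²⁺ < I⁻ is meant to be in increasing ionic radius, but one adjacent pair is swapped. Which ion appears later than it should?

Sc³⁺

Check each adjacent pair. La³⁺ and Sc³⁺ are reversed: both in group 3 with the same charge; Sc³⁺ (period 4) has the smaller radius. No other neighbouring pair contradicts the periodic trends, so Sc³⁺ is the ion listed too late.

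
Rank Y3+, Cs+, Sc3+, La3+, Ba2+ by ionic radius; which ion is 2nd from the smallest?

Work out protons and electrons: Sc3+ has 18 e⁻ (Z=21), Y3+ has 36 e⁻ (Z=39), La3+ has 54 e⁻ (Z=57), Ba2+ has 54 e⁻ (Z=56), Cs+ has 54 e⁻ (Z=55). Sc3+ < Y3+ (same group, 1 shell fewer); Y3+ < La3+ (same group, 1 shell fewer); La3+ < Ba2+ (both 54 e⁻, Z=57>56); Ba2+ < Cs+ (both 54 e⁻, Z=56>55).
Full ascending order: Sc3+ < Y3+ < La3+ < Ba2+ < Cs+. Counting from the smallest, position 2 is Y3+.

Y3+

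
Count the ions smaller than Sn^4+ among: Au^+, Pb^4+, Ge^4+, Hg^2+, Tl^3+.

Electron counts and nuclear charges: Ge^4+ has 28 e⁻ (Z=32), Sn^4+ has 46 e⁻ (Z=50), Pb^4+ has 78 e⁻ (Z=82), Tl^3+ has 78 e⁻ (Z=81), Hg^2+ has 78 e⁻ (Z=80), Au^+ has 78 e⁻ (Z=79). Ge^4+ < Sn^4+ (same group, period 4 vs 5); Sn^4+ < Pb^4+ (same group, period 5 vs 6); Pb^4+ < Tl^3+ (both 78 e⁻, Z=82>81); Tl^3+ < Hg^2+ (isoelectronic, higher Z=81 is smaller); Hg^2+ < Au^+ (both 78 e⁻, Z=80>79).
Ordering all of them (including Sn^4+) by radius gives Ge^4+ < Sn^4+ < Pb^4+ < Tl^3+ < Hg^2+ < Au^+. Count: 1.

1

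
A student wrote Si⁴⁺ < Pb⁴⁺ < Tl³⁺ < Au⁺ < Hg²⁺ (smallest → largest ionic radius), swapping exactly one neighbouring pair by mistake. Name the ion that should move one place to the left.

Compare adjacent ions: Hg²⁺ and Au⁺ share 78 electrons; the higher nuclear charge on Hg (Z=80) contracts it more, so Hg²⁺ < Au⁺ — yet in this increasing list Au⁺ sits before Hg²⁺. Nothing else is reversed, so Hg²⁺ should move one place to the left.

Hg²⁺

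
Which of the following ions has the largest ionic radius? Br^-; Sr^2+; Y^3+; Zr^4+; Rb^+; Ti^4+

Br^-

Tabulating Z and e⁻: Ti^4+ (Z=22, 18 e⁻), Zr^4+ (Z=40, 36 e⁻), Y^3+ (Z=39, 36 e⁻), Sr^2+ (Z=38, 36 e⁻), Rb^+ (Z=37, 36 e⁻), Br^- (Z=35, 36 e⁻). Ti^4+ < Zr^4+ (same group, 1 shell fewer); Zr^4+ < Y^3+ (isoelectronic, higher Z=40 is smaller); Y^3+ < Sr^2+ (isoelectronic, higher Z=39 is smaller); Sr^2+ < Rb^+ (both 36 e⁻, Z=38>37); Rb^+ < Br^- (both 36 e⁻, Z=37>35).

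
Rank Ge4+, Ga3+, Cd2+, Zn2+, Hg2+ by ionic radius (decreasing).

Hg2+ > Cd2+ > Zn2+ > Ga3+ > Ge4+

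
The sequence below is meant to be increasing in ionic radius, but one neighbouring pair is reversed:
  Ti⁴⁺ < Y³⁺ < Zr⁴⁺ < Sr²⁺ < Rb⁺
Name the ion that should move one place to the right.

Y³⁺

Compare adjacent ions: Zr⁴⁺ and Y³⁺ share 36 electrons; the higher nuclear charge on Zr (Z=40) contracts it more, so Zr⁴⁺ < Y³⁺ — yet in this increasing list Y³⁺ sits before Zr⁴⁺. Nothing else is reversed, so Y³⁺ should move one place to the right.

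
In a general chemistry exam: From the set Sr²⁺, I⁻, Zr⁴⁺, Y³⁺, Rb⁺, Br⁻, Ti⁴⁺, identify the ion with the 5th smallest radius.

Rb⁺

Electron counts and nuclear charges: Ti⁴⁺: 18 e⁻, Z=22, Zr⁴⁺: 36 e⁻, Z=40, Y³⁺: 36 e⁻, Z=39, Sr²⁺: 36 e⁻, Z=38, Rb⁺: 36 e⁻, Z=37, Br⁻: 36 e⁻, Z=35, I⁻: 54 e⁻, Z=53. Ti⁴⁺ < Zr⁴⁺ (same group, period 4 vs 5); Zr⁴⁺ < Y³⁺ (isoelectronic, higher Z=40 is smaller); Y³⁺ < Sr²⁺ (isoelectronic, higher Z=39 is smaller); Sr²⁺ < Rb⁺ (both 36 e⁻, Z=38>37); Rb⁺ < Br⁻ (isoelectronic, higher Z=37 is smaller); Br⁻ < I⁻ (same group, 1 shell fewer).
So the order is Ti⁴⁺ < Zr⁴⁺ < Y³⁺ < Sr²⁺ < Rb⁺ < Br⁻ < I⁻; the 5th-smallest ion is Rb⁺.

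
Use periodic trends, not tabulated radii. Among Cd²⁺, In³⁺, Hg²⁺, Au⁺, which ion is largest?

Au⁺

Work out protons and electrons: In³⁺ has 46 e⁻ (Z=49), Cd²⁺ has 46 e⁻ (Z=48), Hg²⁺ has 78 e⁻ (Z=80), Au⁺ has 78 e⁻ (Z=79). In³⁺ < Cd²⁺ (both 46 e⁻, Z=49>48); Cd²⁺ < Hg²⁺ (same group, period 5 vs 6); Hg²⁺ < Au⁺ (both 78 e⁻, Z=80>79).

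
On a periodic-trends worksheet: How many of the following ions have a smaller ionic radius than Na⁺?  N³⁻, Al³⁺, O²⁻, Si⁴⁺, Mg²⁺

All of these have 10 electrons (isoelectronic). With the same electron cloud, the ion with the most protons pulls it in tightest. Nuclear charges: Si⁴⁺ (Z=14), Al³⁺ (Z=13), Mg²⁺ (Z=12), Na⁺ (Z=11), O²⁻ (Z=8), N³⁻ (Z=7). Highest Z is smallest.
Placing each against Na⁺: smaller — Si⁴⁺, Al³⁺, Mg²⁺; larger — O²⁻, N³⁻. Count: 3.

3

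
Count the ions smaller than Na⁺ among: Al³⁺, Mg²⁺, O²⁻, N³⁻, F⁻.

2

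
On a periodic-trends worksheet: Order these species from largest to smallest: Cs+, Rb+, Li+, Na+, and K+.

Cs+ > Rb+ > K+ > Na+ > Li+

These ions sit in one column with identical charge. Each step down the periodic table adds a principal shell, increasing the radius.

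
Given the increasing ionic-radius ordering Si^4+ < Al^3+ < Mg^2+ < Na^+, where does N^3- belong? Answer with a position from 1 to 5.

Each ion has 10 electrons. The ranking follows nuclear charge in reverse — greater Z gives a smaller radius. Si^4+ (Z=14), Al^3+ (Z=13), Mg^2+ (Z=12), Na^+ (Z=11), N^3- (Z=7).
Putting N^3- in gives Si^4+ < Al^3+ < Mg^2+ < Na^+ < N^3-; it lands at slot 5.

5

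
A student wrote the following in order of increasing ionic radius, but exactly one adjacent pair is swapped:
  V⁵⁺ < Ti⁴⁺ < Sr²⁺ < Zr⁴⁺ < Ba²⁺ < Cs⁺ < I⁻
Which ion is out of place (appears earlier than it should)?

Sr²⁺

Check each adjacent pair. Sr²⁺ and Zr⁴⁺ are reversed: they are isoelectronic (36 e⁻) and Zr has more protons than Sr (40 vs 38), making Zr⁴⁺ smaller. No other neighbouring pair contradicts the periodic trends, so Sr²⁺ is the ion listed too early.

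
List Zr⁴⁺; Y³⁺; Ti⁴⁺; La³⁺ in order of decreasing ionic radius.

La³⁺ > Y³⁺ > Zr⁴⁺ > Ti⁴⁺

Ti⁴⁺ has 18 e⁻ (Z=22), Zr⁴⁺ has 36 e⁻ (Z=40), Y³⁺ has 36 e⁻ (Z=39), La³⁺ has 54 e⁻ (Z=57). Ti⁴⁺ < Zr⁴⁺ (same group, period 4 vs 5); Zr⁴⁺ < Y³⁺ (isoelectronic, higher Z=40 is smaller); Y³⁺ < La³⁺ (same group, 1 shell fewer).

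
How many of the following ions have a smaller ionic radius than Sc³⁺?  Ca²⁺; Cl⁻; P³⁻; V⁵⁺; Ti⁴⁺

Each ion has 18 electrons. The ranking follows nuclear charge in reverse — greater Z gives a smaller radius. V⁵⁺ (Z=23), Ti⁴⁺ (Z=22), Sc³⁺ (Z=21), Ca²⁺ (Z=20), Cl⁻ (Z=17), P³⁻ (Z=15).
Relative to Sc³⁺, the ions that are smaller are V⁵⁺, Ti⁴⁺. Count: 2.

2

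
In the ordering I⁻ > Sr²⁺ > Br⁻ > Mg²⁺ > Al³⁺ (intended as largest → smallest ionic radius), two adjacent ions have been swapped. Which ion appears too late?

Br⁻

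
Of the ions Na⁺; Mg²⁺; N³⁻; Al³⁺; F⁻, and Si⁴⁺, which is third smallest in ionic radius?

Mg²⁺

All of these have 10 electrons (isoelectronic). With the same electron cloud, the ion with the most protons pulls it in tightest. Nuclear charges: Si⁴⁺ (Z=14), Al³⁺ (Z=13), Mg²⁺ (Z=12), Na⁺ (Z=11), F⁻ (Z=9), N³⁻ (Z=7). Highest Z is smallest.
That gives Si⁴⁺ < Al³⁺ < Mg²⁺ < Na⁺ < F⁻ < N³⁻. From the smallest end, number 3 is Mg²⁺.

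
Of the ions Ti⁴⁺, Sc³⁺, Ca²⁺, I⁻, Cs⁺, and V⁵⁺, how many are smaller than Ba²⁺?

4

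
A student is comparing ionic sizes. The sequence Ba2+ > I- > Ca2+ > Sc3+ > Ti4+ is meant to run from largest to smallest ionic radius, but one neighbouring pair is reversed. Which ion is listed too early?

Ba2+

Scanning neighbour by neighbour, only Ba2+/I- violates a trend: Ba2+ and I- share 54 electrons; the higher nuclear charge on Ba (Z=56) contracts it more, so Ba2+ < I-. That makes Ba2+ the one sitting a position early relative to where it belongs.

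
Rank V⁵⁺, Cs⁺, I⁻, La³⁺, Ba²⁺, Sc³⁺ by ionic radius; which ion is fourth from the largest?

La³⁺

Tabulating Z and e⁻: V⁵⁺ has 18 e⁻ (Z=23), Sc³⁺ has 18 e⁻ (Z=21), La³⁺ has 54 e⁻ (Z=57), Ba²⁺ has 54 e⁻ (Z=56), Cs⁺ has 54 e⁻ (Z=55), I⁻ has 54 e⁻ (Z=53). V⁵⁺ < Sc³⁺ (both 18 e⁻, Z=23>21); Sc³⁺ < La³⁺ (same group, 2 shells fewer); La³⁺ < Ba²⁺ (isoelectronic, higher Z=57 is smaller); Ba²⁺ < Cs⁺ (isoelectronic, higher Z=56 is smaller); Cs⁺ < I⁻ (both 54 e⁻, Z=55>53).
So the order is V⁵⁺ < Sc³⁺ < La³⁺ < Ba²⁺ < Cs⁺ < I⁻; the 4th-largest ion is La³⁺.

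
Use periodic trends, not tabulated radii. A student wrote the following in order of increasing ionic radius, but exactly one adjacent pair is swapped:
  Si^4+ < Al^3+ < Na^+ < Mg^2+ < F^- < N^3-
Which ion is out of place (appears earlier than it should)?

Check each adjacent pair. Na^+ and Mg^2+ are reversed: Mg^2+ and Na^+ share 10 electrons; the higher nuclear charge on Mg (Z=12) contracts it more, so Mg^2+ < Na^+. No other neighbouring pair contradicts the periodic trends, so Na^+ is the ion listed too early.

Na^+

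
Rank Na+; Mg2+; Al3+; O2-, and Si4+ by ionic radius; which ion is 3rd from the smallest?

Mg2+

Each ion has 10 electrons. The ranking follows nuclear charge in reverse — greater Z gives a smaller radius. Si4+ (Z=14), Al3+ (Z=13), Mg2+ (Z=12), Na+ (Z=11), O2- (Z=8).
Ordering: Si4+ < Al3+ < Mg2+ < Na+ < O2-. The 3rd smallest is Mg2+.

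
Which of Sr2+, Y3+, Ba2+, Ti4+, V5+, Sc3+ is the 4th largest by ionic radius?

Sc3+

Work out protons and electrons: V5+: 18 e⁻, Z=23, Ti4+: 18 e⁻, Z=22, Sc3+: 18 e⁻, Z=21, Y3+: 36 e⁻, Z=39, Sr2+: 36 e⁻, Z=38, Ba2+: 54 e⁻, Z=56. V5+ < Ti4+ (isoelectronic, higher Z=23 is smaller); Ti4+ < Sc3+ (both 18 e⁻, Z=22>21); Sc3+ < Y3+ (same group, period 4 vs 5); Y3+ < Sr2+ (both 36 e⁻, Z=39>38); Sr2+ < Ba2+ (same group, period 5 vs 6).
That gives V5+ < Ti4+ < Sc3+ < Y3+ < Sr2+ < Ba2+. From the largest end, number 4 is Sc3+.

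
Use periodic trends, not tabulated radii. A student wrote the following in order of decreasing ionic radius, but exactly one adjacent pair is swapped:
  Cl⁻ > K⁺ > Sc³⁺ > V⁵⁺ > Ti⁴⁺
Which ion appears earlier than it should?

Scanning neighbour by neighbour, only V⁵⁺/Ti⁴⁺ violates a trend: both have 18 electrons but Z(V)=23 > Z(Ti)=22, so V⁵⁺ should be the smaller of the two. That makes V⁵⁺ the one sitting a position early relative to where it belongs.

V⁵⁺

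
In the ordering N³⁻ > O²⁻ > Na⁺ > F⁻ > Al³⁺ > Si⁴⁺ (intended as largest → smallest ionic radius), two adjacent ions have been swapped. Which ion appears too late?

F⁻

Check each adjacent pair. Na⁺ and F⁻ are reversed: they are isoelectronic (10 e⁻) and Na has more protons than F (11 vs 9), making Na⁺ smaller. No other neighbouring pair contradicts the periodic trends, so F⁻ is the ion listed too late.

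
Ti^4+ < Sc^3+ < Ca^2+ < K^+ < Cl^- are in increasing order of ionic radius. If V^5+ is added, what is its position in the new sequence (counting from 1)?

1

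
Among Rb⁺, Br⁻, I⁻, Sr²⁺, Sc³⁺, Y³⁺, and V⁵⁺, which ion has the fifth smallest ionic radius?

Rb⁺

Tabulating Z and e⁻: V⁵⁺ has 18 e⁻ (Z=23), Sc³⁺ has 18 e⁻ (Z=21), Y³⁺ has 36 e⁻ (Z=39), Sr²⁺ has 36 e⁻ (Z=38), Rb⁺ has 36 e⁻ (Z=37), Br⁻ has 36 e⁻ (Z=35), I⁻ has 54 e⁻ (Z=53). V⁵⁺ < Sc³⁺ (isoelectronic, higher Z=23 is smaller); Sc³⁺ < Y³⁺ (same group, period 4 vs 5); Y³⁺ < Sr²⁺ (isoelectronic, higher Z=39 is smaller); Sr²⁺ < Rb⁺ (isoelectronic, higher Z=38 is smaller); Rb⁺ < Br⁻ (isoelectronic, higher Z=37 is smaller); Br⁻ < I⁻ (same group, 1 shell fewer).
Full ascending order: V⁵⁺ < Sc³⁺ < Y³⁺ < Sr²⁺ < Rb⁺ < Br⁻ < I⁻. Counting from the smallest, position 5 is Rb⁺.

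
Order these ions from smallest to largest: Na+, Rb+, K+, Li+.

These ions sit in one column with identical charge. Each step down the periodic table adds a principal shell, increasing the radius.

Li+ < Na+ < K+ < Rb+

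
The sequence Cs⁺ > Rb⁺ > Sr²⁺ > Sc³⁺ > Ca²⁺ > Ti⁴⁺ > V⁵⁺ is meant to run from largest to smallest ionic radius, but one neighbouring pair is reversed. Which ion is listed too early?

Sc³⁺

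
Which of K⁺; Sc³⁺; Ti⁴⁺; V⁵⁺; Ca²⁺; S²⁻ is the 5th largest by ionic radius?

Each ion has 18 electrons. The ranking follows nuclear charge in reverse — greater Z gives a smaller radius. V⁵⁺ (Z=23), Ti⁴⁺ (Z=22), Sc³⁺ (Z=21), Ca²⁺ (Z=20), K⁺ (Z=19), S²⁻ (Z=16).
That gives V⁵⁺ < Ti⁴⁺ < Sc³⁺ < Ca²⁺ < K⁺ < S²⁻. From the largest end, number 5 is Ti⁴⁺.

Ti⁴⁺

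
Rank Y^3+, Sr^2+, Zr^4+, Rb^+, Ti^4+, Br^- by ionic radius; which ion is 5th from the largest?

Zr^4+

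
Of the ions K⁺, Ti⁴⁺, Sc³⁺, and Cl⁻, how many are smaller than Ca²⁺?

Each ion has 18 electrons. The ranking follows nuclear charge in reverse — greater Z gives a smaller radius. Ti⁴⁺ (Z=22), Sc³⁺ (Z=21), Ca²⁺ (Z=20), K⁺ (Z=19), Cl⁻ (Z=17).
Placing each against Ca²⁺: smaller — Ti⁴⁺, Sc³⁺; larger — K⁺, Cl⁻. That's 2.

2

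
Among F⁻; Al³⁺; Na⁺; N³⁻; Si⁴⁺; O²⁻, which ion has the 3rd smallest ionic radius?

These species are isoelectronic with 10 electrons. The only difference is the number of protons: Si⁴⁺ (Z=14), Al³⁺ (Z=13), Na⁺ (Z=11), F⁻ (Z=9), O²⁻ (Z=8), N³⁻ (Z=7). The strongest nuclear pull (Si⁴⁺) gives the smallest ion.
That gives Si⁴⁺ < Al³⁺ < Na⁺ < F⁻ < O²⁻ < N³⁻. From the smallest end, number 3 is Na⁺.

Na⁺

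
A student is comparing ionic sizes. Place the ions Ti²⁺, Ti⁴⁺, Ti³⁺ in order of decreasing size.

Same element, different charge: the more highly charged cation has fewer electrons and a greater effective nuclear charge per electron, making Ti⁴⁺ the smallest.

Ti²⁺ > Ti³⁺ > Ti⁴⁺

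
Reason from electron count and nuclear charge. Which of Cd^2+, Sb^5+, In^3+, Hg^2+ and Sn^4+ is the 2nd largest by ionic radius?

Cd^2+

Electron counts and nuclear charges: Sb^5+ has 46 e⁻ (Z=51), Sn^4+ has 46 e⁻ (Z=50), In^3+ has 46 e⁻ (Z=49), Cd^2+ has 46 e⁻ (Z=48), Hg^2+ has 78 e⁻ (Z=80). Sb^5+ < Sn^4+ (both 46 e⁻, Z=51>50); Sn^4+ < In^3+ (isoelectronic, higher Z=50 is smaller); In^3+ < Cd^2+ (isoelectronic, higher Z=49 is smaller); Cd^2+ < Hg^2+ (same group, 1 shell fewer).
Ordering: Sb^5+ < Sn^4+ < In^3+ < Cd^2+ < Hg^2+. The 2nd largest is Cd^2+.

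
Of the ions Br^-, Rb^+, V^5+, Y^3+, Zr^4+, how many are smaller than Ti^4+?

1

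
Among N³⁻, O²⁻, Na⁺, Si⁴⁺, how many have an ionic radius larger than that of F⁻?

These species are isoelectronic with 10 electrons. The only difference is the number of protons: Si⁴⁺ (Z=14), Na⁺ (Z=11), F⁻ (Z=9), O²⁻ (Z=8), N³⁻ (Z=7). The strongest nuclear pull (Si⁴⁺) gives the smallest ion.
Relative to F⁻, the ions that are larger are O²⁻, N³⁻. Count: 2.

2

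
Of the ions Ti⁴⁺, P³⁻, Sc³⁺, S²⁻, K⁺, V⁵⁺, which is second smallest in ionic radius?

Ti⁴⁺

Isoelectronic series (18 e⁻ each). Size is set by nuclear charge: more protons means a smaller ion. V⁵⁺ (Z=23), Ti⁴⁺ (Z=22), Sc³⁺ (Z=21), K⁺ (Z=19), S²⁻ (Z=16), P³⁻ (Z=15).
Ordering: V⁵⁺ < Ti⁴⁺ < Sc³⁺ < K⁺ < S²⁻ < P³⁻. The second smallest is Ti⁴⁺.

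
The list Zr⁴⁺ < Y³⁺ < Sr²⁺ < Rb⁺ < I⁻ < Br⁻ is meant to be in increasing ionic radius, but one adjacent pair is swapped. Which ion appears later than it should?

Br⁻

The pair I⁻, Br⁻ is the wrong way round — Br⁻ and I⁻ are in one column with the same charge; the lighter period-4 ion has one fewer shell and is smaller. All other adjacent pairs agree with periodic trends, so Br⁻ is the misplaced ion.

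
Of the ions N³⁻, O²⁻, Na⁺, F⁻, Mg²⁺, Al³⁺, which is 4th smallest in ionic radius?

F⁻

All of these have 10 electrons (isoelectronic). With the same electron cloud, the ion with the most protons pulls it in tightest. Nuclear charges: Al³⁺ (Z=13), Mg²⁺ (Z=12), Na⁺ (Z=11), F⁻ (Z=9), O²⁻ (Z=8), N³⁻ (Z=7). Highest Z is smallest.
So the order is Al³⁺ < Mg²⁺ < Na⁺ < F⁻ < O²⁻ < N³⁻; the 4th-smallest ion is F⁻.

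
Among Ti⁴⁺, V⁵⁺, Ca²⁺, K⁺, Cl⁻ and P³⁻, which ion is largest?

These species are isoelectronic with 18 electrons. The only difference is the number of protons: V⁵⁺ (Z=23), Ti⁴⁺ (Z=22), Ca²⁺ (Z=20), K⁺ (Z=19), Cl⁻ (Z=17), P³⁻ (Z=15). The strongest nuclear pull (V⁵⁺) gives the smallest ion.

P³⁻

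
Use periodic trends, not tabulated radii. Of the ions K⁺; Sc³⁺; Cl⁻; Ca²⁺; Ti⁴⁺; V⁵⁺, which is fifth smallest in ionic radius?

All of these have 18 electrons (isoelectronic). With the same electron cloud, the ion with the most protons pulls it in tightest. Nuclear charges: V⁵⁺ (Z=23), Ti⁴⁺ (Z=22), Sc³⁺ (Z=21), Ca²⁺ (Z=20), K⁺ (Z=19), Cl⁻ (Z=17). Highest Z is smallest.
Ordering: V⁵⁺ < Ti⁴⁺ < Sc³⁺ < Ca²⁺ < K⁺ < Cl⁻. The fifth smallest is K⁺.

K⁺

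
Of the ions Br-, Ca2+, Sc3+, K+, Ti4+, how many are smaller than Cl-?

4

Electron counts and nuclear charges: Ti4+: 18 e⁻, Z=22, Sc3+: 18 e⁻, Z=21, Ca2+: 18 e⁻, Z=20, K+: 18 e⁻, Z=19, Cl-: 18 e⁻, Z=17, Br-: 36 e⁻, Z=35. Ti4+ < Sc3+ (isoelectronic, higher Z=22 is smaller); Sc3+ < Ca2+ (isoelectronic, higher Z=21 is smaller); Ca2+ < K+ (isoelectronic, higher Z=20 is smaller); K+ < Cl- (isoelectronic, higher Z=19 is smaller); Cl- < Br- (same group, period 3 vs 4).
Relative to Cl-, the ions that are smaller are Ti4+, Sc3+, Ca2+, K+. That's 4.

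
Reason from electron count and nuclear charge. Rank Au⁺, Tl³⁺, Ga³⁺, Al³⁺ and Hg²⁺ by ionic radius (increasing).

Al³⁺ < Ga³⁺ < Tl³⁺ < Hg²⁺ < Au⁺

Tabulating Z and e⁻: Al³⁺: 10 e⁻, Z=13, Ga³⁺: 28 e⁻, Z=31, Tl³⁺: 78 e⁻, Z=81, Hg²⁺: 78 e⁻, Z=80, Au⁺: 78 e⁻, Z=79. Al³⁺ < Ga³⁺ (same group, period 3 vs 4); Ga³⁺ < Tl³⁺ (same group, period 4 vs 6); Tl³⁺ < Hg²⁺ (both 78 e⁻, Z=81>80); Hg²⁺ < Au⁺ (both 78 e⁻, Z=80>79).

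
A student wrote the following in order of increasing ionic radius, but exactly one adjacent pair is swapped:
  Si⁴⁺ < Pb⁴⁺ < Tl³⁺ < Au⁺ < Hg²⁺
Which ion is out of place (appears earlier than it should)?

Compare adjacent ions: they are isoelectronic (78 e⁻) and Hg has more protons than Au (80 vs 79), making Hg²⁺ smaller — yet in this increasing list Au⁺ sits before Hg²⁺. Nothing else is reversed, so Au⁺ should move one place to the right.

Au⁺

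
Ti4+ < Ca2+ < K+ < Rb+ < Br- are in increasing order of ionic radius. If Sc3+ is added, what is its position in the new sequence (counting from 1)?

2

Work out protons and electrons: Ti4+: 18 e⁻, Z=22, Sc3+: 18 e⁻, Z=21, Ca2+: 18 e⁻, Z=20, K+: 18 e⁻, Z=19, Rb+: 36 e⁻, Z=37, Br-: 36 e⁻, Z=35. Ti4+ < Sc3+ (both 18 e⁻, Z=22>21); Sc3+ < Ca2+ (isoelectronic, higher Z=21 is smaller); Ca2+ < K+ (both 18 e⁻, Z=20>19); K+ < Rb+ (same group, 1 shell fewer); Rb+ < Br- (isoelectronic, higher Z=37 is smaller).
With Sc3+ included the full order is Ti4+ < Sc3+ < Ca2+ < K+ < Rb+ < Br-, so it takes position 2.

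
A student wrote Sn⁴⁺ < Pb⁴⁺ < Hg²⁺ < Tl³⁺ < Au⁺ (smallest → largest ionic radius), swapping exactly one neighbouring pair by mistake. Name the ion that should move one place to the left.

Tl³⁺

The pair Hg²⁺, Tl³⁺ is the wrong way round — both have 78 electrons but Z(Tl)=81 > Z(Hg)=80, so Tl³⁺ should be the smaller of the two. All other adjacent pairs agree with periodic trends, so Tl³⁺ is the misplaced ion.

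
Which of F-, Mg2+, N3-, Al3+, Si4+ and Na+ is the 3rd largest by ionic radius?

Na+

Isoelectronic series (10 e⁻ each). Size is set by nuclear charge: more protons means a smaller ion. Si4+ (Z=14), Al3+ (Z=13), Mg2+ (Z=12), Na+ (Z=11), F- (Z=9), N3- (Z=7).
Full ascending order: Si4+ < Al3+ < Mg2+ < Na+ < F- < N3-. Counting from the largest, position 3 is Na+.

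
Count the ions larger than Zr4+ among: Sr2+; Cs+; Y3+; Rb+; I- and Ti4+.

5

First list Z and electron count for each: Ti4+ (Z=22, 18 e⁻), Zr4+ (Z=40, 36 e⁻), Y3+ (Z=39, 36 e⁻), Sr2+ (Z=38, 36 e⁻), Rb+ (Z=37, 36 e⁻), Cs+ (Z=55, 54 e⁻), I- (Z=53, 54 e⁻). Ti4+ < Zr4+ (same group, 1 shell fewer); Zr4+ < Y3+ (isoelectronic, higher Z=40 is smaller); Y3+ < Sr2+ (both 36 e⁻, Z=39>38); Sr2+ < Rb+ (isoelectronic, higher Z=38 is smaller); Rb+ < Cs+ (same group, 1 shell fewer); Cs+ < I- (both 54 e⁻, Z=55>53).
Overall: Ti4+ < Zr4+ < Y3+ < Sr2+ < Rb+ < Cs+ < I-. Zr4+ has 1 below it and 5 above. That's 5.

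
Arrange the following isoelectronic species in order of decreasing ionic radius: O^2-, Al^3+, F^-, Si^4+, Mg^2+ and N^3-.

N^3- > O^2- > F^- > Mg^2+ > Al^3+ > Si^4+

Isoelectronic series (10 e⁻ each). Size is set by nuclear charge: more protons means a smaller ion. Si^4+ (Z=14), Al^3+ (Z=13), Mg^2+ (Z=12), F^- (Z=9), O^2- (Z=8), N^3- (Z=7).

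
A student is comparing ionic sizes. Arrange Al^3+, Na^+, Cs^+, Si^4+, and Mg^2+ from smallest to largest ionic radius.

Si^4+ < Al^3+ < Mg^2+ < Na^+ < Cs^+

Tabulating Z and e⁻: Si^4+ has 10 e⁻ (Z=14), Al^3+ has 10 e⁻ (Z=13), Mg^2+ has 10 e⁻ (Z=12), Na^+ has 10 e⁻ (Z=11), Cs^+ has 54 e⁻ (Z=55). Si^4+ < Al^3+ (isoelectronic, higher Z=14 is smaller); Al^3+ < Mg^2+ (both 10 e⁻, Z=13>12); Mg^2+ < Na^+ (isoelectronic, higher Z=12 is smaller); Na^+ < Cs^+ (same group, 3 shells fewer).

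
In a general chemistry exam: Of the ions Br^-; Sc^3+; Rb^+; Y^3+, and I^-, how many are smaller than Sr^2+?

Electron counts and nuclear charges: Sc^3+ (Z=21, 18 e⁻), Y^3+ (Z=39, 36 e⁻), Sr^2+ (Z=38, 36 e⁻), Rb^+ (Z=37, 36 e⁻), Br^- (Z=35, 36 e⁻), I^- (Z=53, 54 e⁻). Sc^3+ < Y^3+ (same group, period 4 vs 5); Y^3+ < Sr^2+ (isoelectronic, higher Z=39 is smaller); Sr^2+ < Rb^+ (isoelectronic, higher Z=38 is smaller); Rb^+ < Br^- (isoelectronic, higher Z=37 is smaller); Br^- < I^- (same group, period 4 vs 5).
Ordering all of them (including Sr^2+) by radius gives Sc^3+ < Y^3+ < Sr^2+ < Rb^+ < Br^- < I^-. So 2 are smaller.

2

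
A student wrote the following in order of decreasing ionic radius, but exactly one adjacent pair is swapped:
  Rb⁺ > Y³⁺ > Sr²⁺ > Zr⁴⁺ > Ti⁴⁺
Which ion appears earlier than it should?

The pair Y³⁺, Sr²⁺ is the wrong way round — Y³⁺ and Sr²⁺ share 36 electrons; the higher nuclear charge on Y (Z=39) contracts it more, so Y³⁺ < Sr²⁺. All other adjacent pairs agree with periodic trends, so Y³⁺ is the misplaced ion.

Y³⁺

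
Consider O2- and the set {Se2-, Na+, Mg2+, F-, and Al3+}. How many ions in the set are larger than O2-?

Electron counts and nuclear charges: Al3+: 10 e⁻, Z=13, Mg2+: 10 e⁻, Z=12, Na+: 10 e⁻, Z=11, F-: 10 e⁻, Z=9, O2-: 10 e⁻, Z=8, Se2-: 36 e⁻, Z=34. Al3+ < Mg2+ (both 10 e⁻, Z=13>12); Mg2+ < Na+ (isoelectronic, higher Z=12 is smaller); Na+ < F- (isoelectronic, higher Z=11 is smaller); F- < O2- (both 10 e⁻, Z=9>8); O2- < Se2- (same group, period 2 vs 4).
Overall: Al3+ < Mg2+ < Na+ < F- < O2- < Se2-. O2- has 4 below it and 1 above. Count: 1.

1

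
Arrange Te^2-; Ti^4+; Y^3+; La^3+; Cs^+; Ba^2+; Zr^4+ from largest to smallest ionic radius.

Te^2- > Cs^+ > Ba^2+ > La^3+ > Y^3+ > Zr^4+ > Ti^4+

First list Z and electron count for each: Ti^4+: 18 e⁻, Z=22, Zr^4+: 36 e⁻, Z=40, Y^3+: 36 e⁻, Z=39, La^3+: 54 e⁻, Z=57, Ba^2+: 54 e⁻, Z=56, Cs^+: 54 e⁻, Z=55, Te^2-: 54 e⁻, Z=52. Ti^4+ < Zr^4+ (same group, period 4 vs 5); Zr^4+ < Y^3+ (isoelectronic, higher Z=40 is smaller); Y^3+ < La^3+ (same group, period 5 vs 6); La^3+ < Ba^2+ (isoelectronic, higher Z=57 is smaller); Ba^2+ < Cs^+ (isoelectronic, higher Z=56 is smaller); Cs^+ < Te^2- (isoelectronic, higher Z=55 is smaller).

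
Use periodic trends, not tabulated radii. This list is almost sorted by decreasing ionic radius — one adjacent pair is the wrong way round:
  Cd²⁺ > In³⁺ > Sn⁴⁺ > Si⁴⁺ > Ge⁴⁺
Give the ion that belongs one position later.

Compare adjacent ions: Si⁴⁺ and Ge⁴⁺ are in one column with the same charge; the lighter period-3 ion has one fewer shell and is smaller — yet in this decreasing list Si⁴⁺ sits before Ge⁴⁺. Nothing else is reversed, so Si⁴⁺ should move one place to the right.

Si⁴⁺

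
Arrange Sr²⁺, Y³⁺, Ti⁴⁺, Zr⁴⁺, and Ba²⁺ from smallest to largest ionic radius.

Ti⁴⁺ < Zr⁴⁺ < Y³⁺ < Sr²⁺ < Ba²⁺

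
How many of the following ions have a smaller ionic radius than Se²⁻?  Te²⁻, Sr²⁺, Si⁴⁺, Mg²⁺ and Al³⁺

Electron counts and nuclear charges: Si⁴⁺ has 10 e⁻ (Z=14), Al³⁺ has 10 e⁻ (Z=13), Mg²⁺ has 10 e⁻ (Z=12), Sr²⁺ has 36 e⁻ (Z=38), Se²⁻ has 36 e⁻ (Z=34), Te²⁻ has 54 e⁻ (Z=52). Si⁴⁺ < Al³⁺ (isoelectronic, higher Z=14 is smaller); Al³⁺ < Mg²⁺ (both 10 e⁻, Z=13>12); Mg²⁺ < Sr²⁺ (same group, period 3 vs 5); Sr²⁺ < Se²⁻ (both 36 e⁻, Z=38>34); Se²⁻ < Te²⁻ (same group, 1 shell fewer).
Overall: Si⁴⁺ < Al³⁺ < Mg²⁺ < Sr²⁺ < Se²⁻ < Te²⁻. Se²⁻ has 4 below it and 1 above. That's 4.

4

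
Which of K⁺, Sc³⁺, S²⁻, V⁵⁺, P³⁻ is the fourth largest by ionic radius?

Sc³⁺

Isoelectronic series (18 e⁻ each). Size is set by nuclear charge: more protons means a smaller ion. V⁵⁺ (Z=23), Sc³⁺ (Z=21), K⁺ (Z=19), S²⁻ (Z=16), P³⁻ (Z=15).
Ordering: V⁵⁺ < Sc³⁺ < K⁺ < S²⁻ < P³⁻. The fourth largest is Sc³⁺.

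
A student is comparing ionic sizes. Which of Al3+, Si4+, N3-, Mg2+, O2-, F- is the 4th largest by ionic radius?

Each ion has 10 electrons. The ranking follows nuclear charge in reverse — greater Z gives a smaller radius. Si4+ (Z=14), Al3+ (Z=13), Mg2+ (Z=12), F- (Z=9), O2- (Z=8), N3- (Z=7).
Full ascending order: Si4+ < Al3+ < Mg2+ < F- < O2- < N3-. Counting from the largest, position 4 is Mg2+.

Mg2+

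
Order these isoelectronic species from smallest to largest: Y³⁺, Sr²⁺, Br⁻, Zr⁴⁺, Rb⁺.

Zr⁴⁺ < Y³⁺ < Sr²⁺ < Rb⁺ < Br⁻

Isoelectronic series (36 e⁻ each). Size is set by nuclear charge: more protons means a smaller ion. Zr⁴⁺ (Z=40), Y³⁺ (Z=39), Sr²⁺ (Z=38), Rb⁺ (Z=37), Br⁻ (Z=35).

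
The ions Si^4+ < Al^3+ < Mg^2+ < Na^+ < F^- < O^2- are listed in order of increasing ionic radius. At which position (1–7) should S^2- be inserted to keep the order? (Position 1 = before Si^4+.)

7

Electron counts and nuclear charges: Si^4+: 10 e⁻, Z=14, Al^3+: 10 e⁻, Z=13, Mg^2+: 10 e⁻, Z=12, Na^+: 10 e⁻, Z=11, F^-: 10 e⁻, Z=9, O^2-: 10 e⁻, Z=8, S^2-: 18 e⁻, Z=16. Si^4+ < Al^3+ (both 10 e⁻, Z=14>13); Al^3+ < Mg^2+ (both 10 e⁻, Z=13>12); Mg^2+ < Na^+ (isoelectronic, higher Z=12 is smaller); Na^+ < F^- (both 10 e⁻, Z=11>9); F^- < O^2- (both 10 e⁻, Z=9>8); O^2- < S^2- (same group, period 2 vs 3).
Putting S^2- in gives Si^4+ < Al^3+ < Mg^2+ < Na^+ < F^- < O^2- < S^2-; it lands at slot 7.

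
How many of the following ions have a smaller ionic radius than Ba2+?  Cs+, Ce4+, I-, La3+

2

These species are isoelectronic with 54 electrons. The only difference is the number of protons: Ce4+ (Z=58), La3+ (Z=57), Ba2+ (Z=56), Cs+ (Z=55), I- (Z=53). The strongest nuclear pull (Ce4+) gives the smallest ion.
Ordering all of them (including Ba2+) by radius gives Ce4+ < La3+ < Ba2+ < Cs+ < I-. So 2 are smaller.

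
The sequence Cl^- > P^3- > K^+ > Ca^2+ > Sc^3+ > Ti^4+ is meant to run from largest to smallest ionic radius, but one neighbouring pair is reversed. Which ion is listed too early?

Cl^-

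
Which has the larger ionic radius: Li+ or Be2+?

Li+

All of these have 2 electrons (isoelectronic). With the same electron cloud, the ion with the most protons pulls it in tightest. Nuclear charges: Be2+ (Z=4), Li+ (Z=3). Highest Z is smallest.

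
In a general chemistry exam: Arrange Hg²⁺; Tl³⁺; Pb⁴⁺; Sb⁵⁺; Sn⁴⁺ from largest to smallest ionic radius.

Work out protons and electrons: Sb⁵⁺ (Z=51, 46 e⁻), Sn⁴⁺ (Z=50, 46 e⁻), Pb⁴⁺ (Z=82, 78 e⁻), Tl³⁺ (Z=81, 78 e⁻), Hg²⁺ (Z=80, 78 e⁻). Sb⁵⁺ < Sn⁴⁺ (both 46 e⁻, Z=51>50); Sn⁴⁺ < Pb⁴⁺ (same group, 1 shell fewer); Pb⁴⁺ < Tl³⁺ (both 78 e⁻, Z=82>81); Tl³⁺ < Hg²⁺ (both 78 e⁻, Z=81>80).

Hg²⁺ > Tl³⁺ > Pb⁴⁺ > Sn⁴⁺ > Sb⁵⁺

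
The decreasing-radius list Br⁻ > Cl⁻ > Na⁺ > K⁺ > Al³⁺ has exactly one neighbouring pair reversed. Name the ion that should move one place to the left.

K⁺

Scanning neighbour by neighbour, only Na⁺/K⁺ violates a trend: Na⁺ and K⁺ are in one column with the same charge; the lighter period-3 ion has one fewer shell and is smaller. That makes K⁺ the one sitting a position late relative to where it belongs.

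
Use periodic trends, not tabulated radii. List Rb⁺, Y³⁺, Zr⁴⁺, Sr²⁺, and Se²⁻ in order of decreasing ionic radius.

Each ion has 36 electrons. The ranking follows nuclear charge in reverse — greater Z gives a smaller radius. Zr⁴⁺ (Z=40), Y³⁺ (Z=39), Sr²⁺ (Z=38), Rb⁺ (Z=37), Se²⁻ (Z=34).

Se²⁻ > Rb⁺ > Sr²⁺ > Y³⁺ > Zr⁴⁺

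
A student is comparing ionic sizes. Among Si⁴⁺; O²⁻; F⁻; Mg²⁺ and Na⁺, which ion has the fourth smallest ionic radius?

F⁻

All of these have 10 electrons (isoelectronic). With the same electron cloud, the ion with the most protons pulls it in tightest. Nuclear charges: Si⁴⁺ (Z=14), Mg²⁺ (Z=12), Na⁺ (Z=11), F⁻ (Z=9), O²⁻ (Z=8). Highest Z is smallest.
So the order is Si⁴⁺ < Mg²⁺ < Na⁺ < F⁻ < O²⁻; the 4th-smallest ion is F⁻.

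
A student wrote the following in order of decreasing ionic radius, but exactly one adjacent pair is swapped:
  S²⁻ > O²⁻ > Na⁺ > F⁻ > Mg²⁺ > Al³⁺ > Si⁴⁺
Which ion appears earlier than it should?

Na⁺

The pair Na⁺, F⁻ is the wrong way round — both have 10 electrons but Z(Na)=11 > Z(F)=9, so Na⁺ should be the smaller of the two. All other adjacent pairs agree with periodic trends, so Na⁺ is the misplaced ion.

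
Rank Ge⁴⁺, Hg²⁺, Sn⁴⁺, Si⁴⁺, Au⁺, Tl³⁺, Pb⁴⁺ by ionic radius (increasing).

Si⁴⁺ has 10 e⁻ (Z=14), Ge⁴⁺ has 28 e⁻ (Z=32), Sn⁴⁺ has 46 e⁻ (Z=50), Pb⁴⁺ has 78 e⁻ (Z=82), Tl³⁺ has 78 e⁻ (Z=81), Hg²⁺ has 78 e⁻ (Z=80), Au⁺ has 78 e⁻ (Z=79). Si⁴⁺ < Ge⁴⁺ (same group, 1 shell fewer); Ge⁴⁺ < Sn⁴⁺ (same group, period 4 vs 5); Sn⁴⁺ < Pb⁴⁺ (same group, period 5 vs 6); Pb⁴⁺ < Tl³⁺ (both 78 e⁻, Z=82>81); Tl³⁺ < Hg²⁺ (isoelectronic, higher Z=81 is smaller); Hg²⁺ < Au⁺ (both 78 e⁻, Z=80>79).

Si⁴⁺ < Ge⁴⁺ < Sn⁴⁺ < Pb⁴⁺ < Tl³⁺ < Hg²⁺ < Au⁺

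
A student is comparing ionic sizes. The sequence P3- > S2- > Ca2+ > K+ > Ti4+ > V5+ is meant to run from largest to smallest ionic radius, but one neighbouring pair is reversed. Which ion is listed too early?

Ca2+

The pair Ca2+, K+ is the wrong way round — they are isoelectronic (18 e⁻) and Ca has more protons than K (20 vs 19), making Ca2+ smaller. All other adjacent pairs agree with periodic trends, so Ca2+ is the misplaced ion.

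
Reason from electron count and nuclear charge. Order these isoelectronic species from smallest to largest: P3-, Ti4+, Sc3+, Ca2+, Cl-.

Isoelectronic series (18 e⁻ each). Size is set by nuclear charge: more protons means a smaller ion. Ti4+ (Z=22), Sc3+ (Z=21), Ca2+ (Z=20), Cl- (Z=17), P3- (Z=15).

Ti4+ < Sc3+ < Ca2+ < Cl- < P3-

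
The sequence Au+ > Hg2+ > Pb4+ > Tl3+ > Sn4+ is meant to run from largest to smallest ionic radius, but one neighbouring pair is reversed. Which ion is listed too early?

Pb4+

The pair Pb4+, Tl3+ is the wrong way round — Pb4+ and Tl3+ share 78 electrons; the higher nuclear charge on Pb (Z=82) contracts it more, so Pb4+ < Tl3+. All other adjacent pairs agree with periodic trends, so Pb4+ is the misplaced ion.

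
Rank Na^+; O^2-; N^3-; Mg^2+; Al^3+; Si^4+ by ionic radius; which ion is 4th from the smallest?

All of these have 10 electrons (isoelectronic). With the same electron cloud, the ion with the most protons pulls it in tightest. Nuclear charges: Si^4+ (Z=14), Al^3+ (Z=13), Mg^2+ (Z=12), Na^+ (Z=11), O^2- (Z=8), N^3- (Z=7). Highest Z is smallest.
Full ascending order: Si^4+ < Al^3+ < Mg^2+ < Na^+ < O^2- < N^3-. Counting from the smallest, position 4 is Na^+.

Na^+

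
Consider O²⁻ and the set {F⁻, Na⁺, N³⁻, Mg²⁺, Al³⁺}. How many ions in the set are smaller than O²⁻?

4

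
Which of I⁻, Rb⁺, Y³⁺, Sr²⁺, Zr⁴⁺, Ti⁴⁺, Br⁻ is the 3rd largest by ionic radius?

Electron counts and nuclear charges: Ti⁴⁺ has 18 e⁻ (Z=22), Zr⁴⁺ has 36 e⁻ (Z=40), Y³⁺ has 36 e⁻ (Z=39), Sr²⁺ has 36 e⁻ (Z=38), Rb⁺ has 36 e⁻ (Z=37), Br⁻ has 36 e⁻ (Z=35), I⁻ has 54 e⁻ (Z=53). Ti⁴⁺ < Zr⁴⁺ (same group, 1 shell fewer); Zr⁴⁺ < Y³⁺ (both 36 e⁻, Z=40>39); Y³⁺ < Sr²⁺ (isoelectronic, higher Z=39 is smaller); Sr²⁺ < Rb⁺ (both 36 e⁻, Z=38>37); Rb⁺ < Br⁻ (isoelectronic, higher Z=37 is smaller); Br⁻ < I⁻ (same group, period 4 vs 5).
That gives Ti⁴⁺ < Zr⁴⁺ < Y³⁺ < Sr²⁺ < Rb⁺ < Br⁻ < I⁻. From the largest end, number 3 is Rb⁺.

Rb⁺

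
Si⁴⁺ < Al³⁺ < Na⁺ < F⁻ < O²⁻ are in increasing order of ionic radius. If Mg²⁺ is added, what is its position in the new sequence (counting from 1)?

3

Isoelectronic series (10 e⁻ each). Size is set by nuclear charge: more protons means a smaller ion. Si⁴⁺ (Z=14), Al³⁺ (Z=13), Mg²⁺ (Z=12), Na⁺ (Z=11), F⁻ (Z=9), O²⁻ (Z=8).
With Mg²⁺ included the full order is Si⁴⁺ < Al³⁺ < Mg²⁺ < Na⁺ < F⁻ < O²⁻, so it takes position 3.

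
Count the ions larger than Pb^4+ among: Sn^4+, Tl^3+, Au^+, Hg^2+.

3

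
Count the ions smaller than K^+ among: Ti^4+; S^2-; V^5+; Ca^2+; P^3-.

3

Each ion has 18 electrons. The ranking follows nuclear charge in reverse — greater Z gives a smaller radius. V^5+ (Z=23), Ti^4+ (Z=22), Ca^2+ (Z=20), K^+ (Z=19), S^2- (Z=16), P^3- (Z=15).
Ordering all of them (including K^+) by radius gives V^5+ < Ti^4+ < Ca^2+ < K^+ < S^2- < P^3-. So 3 are smaller.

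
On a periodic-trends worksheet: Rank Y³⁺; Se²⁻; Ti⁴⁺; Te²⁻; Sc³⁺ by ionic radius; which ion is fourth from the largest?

Sc³⁺

Ti⁴⁺ (Z=22, 18 e⁻), Sc³⁺ (Z=21, 18 e⁻), Y³⁺ (Z=39, 36 e⁻), Se²⁻ (Z=34, 36 e⁻), Te²⁻ (Z=52, 54 e⁻). Ti⁴⁺ < Sc³⁺ (both 18 e⁻, Z=22>21); Sc³⁺ < Y³⁺ (same group, 1 shell fewer); Y³⁺ < Se²⁻ (both 36 e⁻, Z=39>34); Se²⁻ < Te²⁻ (same group, period 4 vs 5).
That gives Ti⁴⁺ < Sc³⁺ < Y³⁺ < Se²⁻ < Te²⁻. From the largest end, number 4 is Sc³⁺.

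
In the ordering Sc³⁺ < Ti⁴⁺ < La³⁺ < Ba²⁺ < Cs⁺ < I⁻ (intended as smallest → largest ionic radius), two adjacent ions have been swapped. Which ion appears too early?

Sc³⁺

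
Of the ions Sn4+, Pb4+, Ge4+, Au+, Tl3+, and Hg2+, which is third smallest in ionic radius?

Ge4+: 28 e⁻, Z=32, Sn4+: 46 e⁻, Z=50, Pb4+: 78 e⁻, Z=82, Tl3+: 78 e⁻, Z=81, Hg2+: 78 e⁻, Z=80, Au+: 78 e⁻, Z=79. Ge4+ < Sn4+ (same group, period 4 vs 5); Sn4+ < Pb4+ (same group, 1 shell fewer); Pb4+ < Tl3+ (isoelectronic, higher Z=82 is smaller); Tl3+ < Hg2+ (isoelectronic, higher Z=81 is smaller); Hg2+ < Au+ (isoelectronic, higher Z=80 is smaller).
Full ascending order: Ge4+ < Sn4+ < Pb4+ < Tl3+ < Hg2+ < Au+. Counting from the smallest, position 3 is Pb4+.

Pb4+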